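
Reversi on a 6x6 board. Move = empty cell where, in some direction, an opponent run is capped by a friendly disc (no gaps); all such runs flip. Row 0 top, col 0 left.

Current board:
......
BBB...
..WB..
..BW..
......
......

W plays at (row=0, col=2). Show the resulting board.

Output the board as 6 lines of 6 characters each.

Answer: ..W...
BBW...
..WB..
..BW..
......
......

Derivation:
Place W at (0,2); scan 8 dirs for brackets.
Dir NW: edge -> no flip
Dir N: edge -> no flip
Dir NE: edge -> no flip
Dir W: first cell '.' (not opp) -> no flip
Dir E: first cell '.' (not opp) -> no flip
Dir SW: opp run (1,1), next='.' -> no flip
Dir S: opp run (1,2) capped by W -> flip
Dir SE: first cell '.' (not opp) -> no flip
All flips: (1,2)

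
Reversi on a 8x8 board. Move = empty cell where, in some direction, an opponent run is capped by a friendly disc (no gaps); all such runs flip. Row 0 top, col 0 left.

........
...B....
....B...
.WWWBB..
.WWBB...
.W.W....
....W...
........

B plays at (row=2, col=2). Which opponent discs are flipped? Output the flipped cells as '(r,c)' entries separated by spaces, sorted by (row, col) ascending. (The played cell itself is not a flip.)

Dir NW: first cell '.' (not opp) -> no flip
Dir N: first cell '.' (not opp) -> no flip
Dir NE: first cell 'B' (not opp) -> no flip
Dir W: first cell '.' (not opp) -> no flip
Dir E: first cell '.' (not opp) -> no flip
Dir SW: opp run (3,1), next='.' -> no flip
Dir S: opp run (3,2) (4,2), next='.' -> no flip
Dir SE: opp run (3,3) capped by B -> flip

Answer: (3,3)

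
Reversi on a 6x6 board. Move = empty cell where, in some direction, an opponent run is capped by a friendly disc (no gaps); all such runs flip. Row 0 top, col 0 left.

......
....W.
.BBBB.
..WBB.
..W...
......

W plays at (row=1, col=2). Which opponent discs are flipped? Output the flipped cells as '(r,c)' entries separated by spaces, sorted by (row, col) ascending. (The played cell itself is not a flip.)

Answer: (2,2)

Derivation:
Dir NW: first cell '.' (not opp) -> no flip
Dir N: first cell '.' (not opp) -> no flip
Dir NE: first cell '.' (not opp) -> no flip
Dir W: first cell '.' (not opp) -> no flip
Dir E: first cell '.' (not opp) -> no flip
Dir SW: opp run (2,1), next='.' -> no flip
Dir S: opp run (2,2) capped by W -> flip
Dir SE: opp run (2,3) (3,4), next='.' -> no flip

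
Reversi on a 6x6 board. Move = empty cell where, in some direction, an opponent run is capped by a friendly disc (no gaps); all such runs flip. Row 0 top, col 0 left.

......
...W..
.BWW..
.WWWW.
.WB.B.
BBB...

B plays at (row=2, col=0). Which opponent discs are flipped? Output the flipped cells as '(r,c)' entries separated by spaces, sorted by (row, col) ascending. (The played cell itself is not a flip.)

Dir NW: edge -> no flip
Dir N: first cell '.' (not opp) -> no flip
Dir NE: first cell '.' (not opp) -> no flip
Dir W: edge -> no flip
Dir E: first cell 'B' (not opp) -> no flip
Dir SW: edge -> no flip
Dir S: first cell '.' (not opp) -> no flip
Dir SE: opp run (3,1) capped by B -> flip

Answer: (3,1)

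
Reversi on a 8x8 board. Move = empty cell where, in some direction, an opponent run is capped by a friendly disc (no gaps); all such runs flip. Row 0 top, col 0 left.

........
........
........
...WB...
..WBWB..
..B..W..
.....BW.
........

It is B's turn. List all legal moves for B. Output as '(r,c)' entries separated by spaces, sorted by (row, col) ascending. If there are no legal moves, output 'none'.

(2,2): no bracket -> illegal
(2,3): flips 1 -> legal
(2,4): no bracket -> illegal
(3,1): no bracket -> illegal
(3,2): flips 2 -> legal
(3,5): no bracket -> illegal
(4,1): flips 1 -> legal
(4,6): no bracket -> illegal
(5,1): no bracket -> illegal
(5,3): no bracket -> illegal
(5,4): flips 1 -> legal
(5,6): no bracket -> illegal
(5,7): no bracket -> illegal
(6,4): no bracket -> illegal
(6,7): flips 1 -> legal
(7,5): no bracket -> illegal
(7,6): no bracket -> illegal
(7,7): no bracket -> illegal

Answer: (2,3) (3,2) (4,1) (5,4) (6,7)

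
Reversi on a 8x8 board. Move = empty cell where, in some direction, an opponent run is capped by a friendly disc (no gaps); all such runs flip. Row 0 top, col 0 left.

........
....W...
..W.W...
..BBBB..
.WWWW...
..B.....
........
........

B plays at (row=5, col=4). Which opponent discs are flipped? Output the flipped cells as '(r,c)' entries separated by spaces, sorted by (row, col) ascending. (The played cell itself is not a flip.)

Dir NW: opp run (4,3) capped by B -> flip
Dir N: opp run (4,4) capped by B -> flip
Dir NE: first cell '.' (not opp) -> no flip
Dir W: first cell '.' (not opp) -> no flip
Dir E: first cell '.' (not opp) -> no flip
Dir SW: first cell '.' (not opp) -> no flip
Dir S: first cell '.' (not opp) -> no flip
Dir SE: first cell '.' (not opp) -> no flip

Answer: (4,3) (4,4)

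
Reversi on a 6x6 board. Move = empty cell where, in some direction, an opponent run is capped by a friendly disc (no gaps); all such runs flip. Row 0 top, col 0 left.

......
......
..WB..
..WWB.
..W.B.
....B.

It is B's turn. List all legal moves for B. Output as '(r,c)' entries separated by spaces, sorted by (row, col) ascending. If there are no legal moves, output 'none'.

Answer: (1,1) (2,1) (3,1) (4,1) (4,3)

Derivation:
(1,1): flips 2 -> legal
(1,2): no bracket -> illegal
(1,3): no bracket -> illegal
(2,1): flips 1 -> legal
(2,4): no bracket -> illegal
(3,1): flips 2 -> legal
(4,1): flips 1 -> legal
(4,3): flips 1 -> legal
(5,1): no bracket -> illegal
(5,2): no bracket -> illegal
(5,3): no bracket -> illegal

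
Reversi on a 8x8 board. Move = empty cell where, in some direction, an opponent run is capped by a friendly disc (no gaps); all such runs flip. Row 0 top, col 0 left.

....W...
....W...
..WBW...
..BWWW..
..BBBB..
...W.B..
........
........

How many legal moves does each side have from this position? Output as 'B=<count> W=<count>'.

-- B to move --
(0,3): no bracket -> illegal
(0,5): flips 1 -> legal
(1,1): flips 2 -> legal
(1,2): flips 1 -> legal
(1,3): no bracket -> illegal
(1,5): flips 2 -> legal
(2,1): flips 1 -> legal
(2,5): flips 3 -> legal
(2,6): flips 1 -> legal
(3,1): no bracket -> illegal
(3,6): flips 3 -> legal
(4,6): no bracket -> illegal
(5,2): no bracket -> illegal
(5,4): no bracket -> illegal
(6,2): flips 1 -> legal
(6,3): flips 1 -> legal
(6,4): flips 1 -> legal
B mobility = 11
-- W to move --
(1,2): flips 1 -> legal
(1,3): flips 1 -> legal
(2,1): no bracket -> illegal
(3,1): flips 2 -> legal
(3,6): no bracket -> illegal
(4,1): flips 2 -> legal
(4,6): no bracket -> illegal
(5,1): flips 1 -> legal
(5,2): flips 3 -> legal
(5,4): flips 1 -> legal
(5,6): flips 1 -> legal
(6,4): no bracket -> illegal
(6,5): flips 2 -> legal
(6,6): flips 2 -> legal
W mobility = 10

Answer: B=11 W=10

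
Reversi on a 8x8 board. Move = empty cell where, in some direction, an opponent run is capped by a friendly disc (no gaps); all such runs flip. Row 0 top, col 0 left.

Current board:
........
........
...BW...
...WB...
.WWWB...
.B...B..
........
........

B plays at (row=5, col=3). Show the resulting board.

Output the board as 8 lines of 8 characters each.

Answer: ........
........
...BW...
...BB...
.WWBB...
.B.B.B..
........
........

Derivation:
Place B at (5,3); scan 8 dirs for brackets.
Dir NW: opp run (4,2), next='.' -> no flip
Dir N: opp run (4,3) (3,3) capped by B -> flip
Dir NE: first cell 'B' (not opp) -> no flip
Dir W: first cell '.' (not opp) -> no flip
Dir E: first cell '.' (not opp) -> no flip
Dir SW: first cell '.' (not opp) -> no flip
Dir S: first cell '.' (not opp) -> no flip
Dir SE: first cell '.' (not opp) -> no flip
All flips: (3,3) (4,3)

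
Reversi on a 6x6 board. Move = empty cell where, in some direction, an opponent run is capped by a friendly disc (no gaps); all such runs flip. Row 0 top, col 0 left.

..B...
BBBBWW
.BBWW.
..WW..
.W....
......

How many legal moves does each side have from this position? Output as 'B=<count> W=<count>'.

-- B to move --
(0,3): no bracket -> illegal
(0,4): no bracket -> illegal
(0,5): no bracket -> illegal
(2,5): flips 2 -> legal
(3,0): no bracket -> illegal
(3,1): no bracket -> illegal
(3,4): flips 1 -> legal
(3,5): flips 1 -> legal
(4,0): no bracket -> illegal
(4,2): flips 1 -> legal
(4,3): flips 3 -> legal
(4,4): flips 1 -> legal
(5,0): no bracket -> illegal
(5,1): no bracket -> illegal
(5,2): no bracket -> illegal
B mobility = 6
-- W to move --
(0,0): flips 2 -> legal
(0,1): flips 1 -> legal
(0,3): flips 1 -> legal
(0,4): no bracket -> illegal
(2,0): flips 2 -> legal
(3,0): no bracket -> illegal
(3,1): no bracket -> illegal
W mobility = 4

Answer: B=6 W=4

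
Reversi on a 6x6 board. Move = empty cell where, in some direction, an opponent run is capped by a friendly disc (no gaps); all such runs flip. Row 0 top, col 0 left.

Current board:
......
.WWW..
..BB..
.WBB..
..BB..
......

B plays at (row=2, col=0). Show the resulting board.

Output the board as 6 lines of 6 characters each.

Place B at (2,0); scan 8 dirs for brackets.
Dir NW: edge -> no flip
Dir N: first cell '.' (not opp) -> no flip
Dir NE: opp run (1,1), next='.' -> no flip
Dir W: edge -> no flip
Dir E: first cell '.' (not opp) -> no flip
Dir SW: edge -> no flip
Dir S: first cell '.' (not opp) -> no flip
Dir SE: opp run (3,1) capped by B -> flip
All flips: (3,1)

Answer: ......
.WWW..
B.BB..
.BBB..
..BB..
......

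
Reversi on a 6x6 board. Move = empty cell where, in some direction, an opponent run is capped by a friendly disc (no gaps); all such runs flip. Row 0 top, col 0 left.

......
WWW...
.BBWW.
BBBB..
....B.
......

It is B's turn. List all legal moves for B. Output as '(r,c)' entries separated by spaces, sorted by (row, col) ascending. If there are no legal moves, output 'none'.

(0,0): flips 1 -> legal
(0,1): flips 1 -> legal
(0,2): flips 1 -> legal
(0,3): flips 1 -> legal
(1,3): flips 1 -> legal
(1,4): flips 1 -> legal
(1,5): flips 1 -> legal
(2,0): no bracket -> illegal
(2,5): flips 2 -> legal
(3,4): no bracket -> illegal
(3,5): no bracket -> illegal

Answer: (0,0) (0,1) (0,2) (0,3) (1,3) (1,4) (1,5) (2,5)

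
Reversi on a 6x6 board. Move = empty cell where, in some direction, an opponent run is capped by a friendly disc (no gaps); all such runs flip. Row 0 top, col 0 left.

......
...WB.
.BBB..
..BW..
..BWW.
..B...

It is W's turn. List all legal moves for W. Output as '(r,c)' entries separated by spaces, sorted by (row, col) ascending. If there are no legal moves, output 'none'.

Answer: (1,0) (1,1) (1,5) (3,1) (4,1) (5,1)

Derivation:
(0,3): no bracket -> illegal
(0,4): no bracket -> illegal
(0,5): no bracket -> illegal
(1,0): flips 2 -> legal
(1,1): flips 1 -> legal
(1,2): no bracket -> illegal
(1,5): flips 1 -> legal
(2,0): no bracket -> illegal
(2,4): no bracket -> illegal
(2,5): no bracket -> illegal
(3,0): no bracket -> illegal
(3,1): flips 2 -> legal
(3,4): no bracket -> illegal
(4,1): flips 1 -> legal
(5,1): flips 1 -> legal
(5,3): no bracket -> illegal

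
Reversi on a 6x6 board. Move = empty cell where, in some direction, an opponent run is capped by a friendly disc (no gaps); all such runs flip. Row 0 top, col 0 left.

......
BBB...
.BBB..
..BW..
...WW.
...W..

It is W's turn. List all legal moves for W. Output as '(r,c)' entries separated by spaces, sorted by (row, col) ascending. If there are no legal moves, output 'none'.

(0,0): flips 2 -> legal
(0,1): no bracket -> illegal
(0,2): no bracket -> illegal
(0,3): no bracket -> illegal
(1,3): flips 1 -> legal
(1,4): no bracket -> illegal
(2,0): no bracket -> illegal
(2,4): no bracket -> illegal
(3,0): no bracket -> illegal
(3,1): flips 1 -> legal
(3,4): no bracket -> illegal
(4,1): no bracket -> illegal
(4,2): no bracket -> illegal

Answer: (0,0) (1,3) (3,1)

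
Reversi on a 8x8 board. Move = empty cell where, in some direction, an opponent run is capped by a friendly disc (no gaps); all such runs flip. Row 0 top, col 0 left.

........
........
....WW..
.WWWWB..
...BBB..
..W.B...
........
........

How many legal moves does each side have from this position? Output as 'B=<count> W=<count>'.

-- B to move --
(1,3): flips 1 -> legal
(1,4): flips 2 -> legal
(1,5): flips 1 -> legal
(1,6): flips 2 -> legal
(2,0): no bracket -> illegal
(2,1): flips 1 -> legal
(2,2): flips 1 -> legal
(2,3): flips 2 -> legal
(2,6): no bracket -> illegal
(3,0): flips 4 -> legal
(3,6): no bracket -> illegal
(4,0): no bracket -> illegal
(4,1): no bracket -> illegal
(4,2): no bracket -> illegal
(5,1): no bracket -> illegal
(5,3): no bracket -> illegal
(6,1): flips 1 -> legal
(6,2): no bracket -> illegal
(6,3): no bracket -> illegal
B mobility = 9
-- W to move --
(2,6): no bracket -> illegal
(3,6): flips 1 -> legal
(4,2): no bracket -> illegal
(4,6): flips 1 -> legal
(5,3): flips 1 -> legal
(5,5): flips 3 -> legal
(5,6): flips 1 -> legal
(6,3): no bracket -> illegal
(6,4): flips 2 -> legal
(6,5): flips 2 -> legal
W mobility = 7

Answer: B=9 W=7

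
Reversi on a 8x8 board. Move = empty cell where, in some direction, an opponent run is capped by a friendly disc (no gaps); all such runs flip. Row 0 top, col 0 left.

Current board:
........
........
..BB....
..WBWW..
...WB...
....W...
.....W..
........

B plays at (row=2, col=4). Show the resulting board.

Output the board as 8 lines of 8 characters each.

Answer: ........
........
..BBB...
..WBBW..
...WB...
....W...
.....W..
........

Derivation:
Place B at (2,4); scan 8 dirs for brackets.
Dir NW: first cell '.' (not opp) -> no flip
Dir N: first cell '.' (not opp) -> no flip
Dir NE: first cell '.' (not opp) -> no flip
Dir W: first cell 'B' (not opp) -> no flip
Dir E: first cell '.' (not opp) -> no flip
Dir SW: first cell 'B' (not opp) -> no flip
Dir S: opp run (3,4) capped by B -> flip
Dir SE: opp run (3,5), next='.' -> no flip
All flips: (3,4)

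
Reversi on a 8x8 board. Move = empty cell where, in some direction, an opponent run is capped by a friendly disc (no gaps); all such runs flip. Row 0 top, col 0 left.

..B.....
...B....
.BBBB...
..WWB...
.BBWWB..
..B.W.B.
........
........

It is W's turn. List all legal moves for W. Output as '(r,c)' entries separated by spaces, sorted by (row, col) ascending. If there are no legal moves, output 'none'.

Answer: (0,3) (1,0) (1,1) (1,2) (1,4) (1,5) (2,5) (3,5) (3,6) (4,0) (4,6) (5,0) (5,1) (6,1) (6,2)

Derivation:
(0,1): no bracket -> illegal
(0,3): flips 2 -> legal
(0,4): no bracket -> illegal
(1,0): flips 1 -> legal
(1,1): flips 1 -> legal
(1,2): flips 1 -> legal
(1,4): flips 3 -> legal
(1,5): flips 1 -> legal
(2,0): no bracket -> illegal
(2,5): flips 1 -> legal
(3,0): no bracket -> illegal
(3,1): no bracket -> illegal
(3,5): flips 1 -> legal
(3,6): flips 1 -> legal
(4,0): flips 2 -> legal
(4,6): flips 1 -> legal
(4,7): no bracket -> illegal
(5,0): flips 1 -> legal
(5,1): flips 1 -> legal
(5,3): no bracket -> illegal
(5,5): no bracket -> illegal
(5,7): no bracket -> illegal
(6,1): flips 1 -> legal
(6,2): flips 2 -> legal
(6,3): no bracket -> illegal
(6,5): no bracket -> illegal
(6,6): no bracket -> illegal
(6,7): no bracket -> illegal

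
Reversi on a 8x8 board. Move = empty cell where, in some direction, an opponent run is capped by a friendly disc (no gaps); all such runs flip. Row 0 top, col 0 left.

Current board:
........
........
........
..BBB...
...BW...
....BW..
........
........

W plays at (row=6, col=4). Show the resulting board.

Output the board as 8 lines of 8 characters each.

Answer: ........
........
........
..BBB...
...BW...
....WW..
....W...
........

Derivation:
Place W at (6,4); scan 8 dirs for brackets.
Dir NW: first cell '.' (not opp) -> no flip
Dir N: opp run (5,4) capped by W -> flip
Dir NE: first cell 'W' (not opp) -> no flip
Dir W: first cell '.' (not opp) -> no flip
Dir E: first cell '.' (not opp) -> no flip
Dir SW: first cell '.' (not opp) -> no flip
Dir S: first cell '.' (not opp) -> no flip
Dir SE: first cell '.' (not opp) -> no flip
All flips: (5,4)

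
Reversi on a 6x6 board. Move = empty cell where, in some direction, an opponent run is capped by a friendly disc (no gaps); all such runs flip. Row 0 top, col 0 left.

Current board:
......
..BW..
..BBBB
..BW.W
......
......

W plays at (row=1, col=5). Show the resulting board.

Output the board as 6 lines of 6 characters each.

Place W at (1,5); scan 8 dirs for brackets.
Dir NW: first cell '.' (not opp) -> no flip
Dir N: first cell '.' (not opp) -> no flip
Dir NE: edge -> no flip
Dir W: first cell '.' (not opp) -> no flip
Dir E: edge -> no flip
Dir SW: opp run (2,4) capped by W -> flip
Dir S: opp run (2,5) capped by W -> flip
Dir SE: edge -> no flip
All flips: (2,4) (2,5)

Answer: ......
..BW.W
..BBWW
..BW.W
......
......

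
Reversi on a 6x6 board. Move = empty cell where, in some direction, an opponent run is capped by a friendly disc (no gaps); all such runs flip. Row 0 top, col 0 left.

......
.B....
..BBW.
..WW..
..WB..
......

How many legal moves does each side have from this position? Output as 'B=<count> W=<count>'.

-- B to move --
(1,3): no bracket -> illegal
(1,4): no bracket -> illegal
(1,5): no bracket -> illegal
(2,1): flips 1 -> legal
(2,5): flips 1 -> legal
(3,1): no bracket -> illegal
(3,4): no bracket -> illegal
(3,5): no bracket -> illegal
(4,1): flips 2 -> legal
(4,4): flips 1 -> legal
(5,1): no bracket -> illegal
(5,2): flips 2 -> legal
(5,3): no bracket -> illegal
B mobility = 5
-- W to move --
(0,0): flips 2 -> legal
(0,1): no bracket -> illegal
(0,2): no bracket -> illegal
(1,0): no bracket -> illegal
(1,2): flips 1 -> legal
(1,3): flips 1 -> legal
(1,4): flips 1 -> legal
(2,0): no bracket -> illegal
(2,1): flips 2 -> legal
(3,1): no bracket -> illegal
(3,4): no bracket -> illegal
(4,4): flips 1 -> legal
(5,2): no bracket -> illegal
(5,3): flips 1 -> legal
(5,4): flips 1 -> legal
W mobility = 8

Answer: B=5 W=8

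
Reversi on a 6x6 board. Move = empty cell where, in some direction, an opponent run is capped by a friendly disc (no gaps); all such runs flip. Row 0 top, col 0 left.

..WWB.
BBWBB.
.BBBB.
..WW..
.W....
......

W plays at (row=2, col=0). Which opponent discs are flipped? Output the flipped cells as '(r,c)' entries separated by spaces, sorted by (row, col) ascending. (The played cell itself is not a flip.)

Dir NW: edge -> no flip
Dir N: opp run (1,0), next='.' -> no flip
Dir NE: opp run (1,1) capped by W -> flip
Dir W: edge -> no flip
Dir E: opp run (2,1) (2,2) (2,3) (2,4), next='.' -> no flip
Dir SW: edge -> no flip
Dir S: first cell '.' (not opp) -> no flip
Dir SE: first cell '.' (not opp) -> no flip

Answer: (1,1)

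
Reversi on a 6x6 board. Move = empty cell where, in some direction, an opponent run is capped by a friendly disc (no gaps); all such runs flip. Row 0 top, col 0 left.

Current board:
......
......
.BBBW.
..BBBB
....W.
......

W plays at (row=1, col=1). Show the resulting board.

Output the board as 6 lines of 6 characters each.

Place W at (1,1); scan 8 dirs for brackets.
Dir NW: first cell '.' (not opp) -> no flip
Dir N: first cell '.' (not opp) -> no flip
Dir NE: first cell '.' (not opp) -> no flip
Dir W: first cell '.' (not opp) -> no flip
Dir E: first cell '.' (not opp) -> no flip
Dir SW: first cell '.' (not opp) -> no flip
Dir S: opp run (2,1), next='.' -> no flip
Dir SE: opp run (2,2) (3,3) capped by W -> flip
All flips: (2,2) (3,3)

Answer: ......
.W....
.BWBW.
..BWBB
....W.
......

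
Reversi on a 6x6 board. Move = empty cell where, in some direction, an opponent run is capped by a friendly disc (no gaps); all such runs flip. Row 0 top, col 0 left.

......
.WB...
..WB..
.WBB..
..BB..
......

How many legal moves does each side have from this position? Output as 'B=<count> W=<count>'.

Answer: B=5 W=7

Derivation:
-- B to move --
(0,0): flips 2 -> legal
(0,1): no bracket -> illegal
(0,2): no bracket -> illegal
(1,0): flips 1 -> legal
(1,3): no bracket -> illegal
(2,0): flips 1 -> legal
(2,1): flips 1 -> legal
(3,0): flips 1 -> legal
(4,0): no bracket -> illegal
(4,1): no bracket -> illegal
B mobility = 5
-- W to move --
(0,1): no bracket -> illegal
(0,2): flips 1 -> legal
(0,3): no bracket -> illegal
(1,3): flips 1 -> legal
(1,4): no bracket -> illegal
(2,1): no bracket -> illegal
(2,4): flips 1 -> legal
(3,4): flips 2 -> legal
(4,1): no bracket -> illegal
(4,4): flips 1 -> legal
(5,1): no bracket -> illegal
(5,2): flips 2 -> legal
(5,3): flips 1 -> legal
(5,4): no bracket -> illegal
W mobility = 7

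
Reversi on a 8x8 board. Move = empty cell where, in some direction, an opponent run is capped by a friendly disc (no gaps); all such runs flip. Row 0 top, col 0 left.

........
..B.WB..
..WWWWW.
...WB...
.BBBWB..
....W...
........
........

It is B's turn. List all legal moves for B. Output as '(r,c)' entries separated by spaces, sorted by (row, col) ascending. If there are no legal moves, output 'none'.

Answer: (0,4) (1,3) (1,6) (3,2) (3,5) (3,7) (6,3) (6,4) (6,5)

Derivation:
(0,3): no bracket -> illegal
(0,4): flips 2 -> legal
(0,5): no bracket -> illegal
(1,1): no bracket -> illegal
(1,3): flips 3 -> legal
(1,6): flips 1 -> legal
(1,7): no bracket -> illegal
(2,1): no bracket -> illegal
(2,7): no bracket -> illegal
(3,1): no bracket -> illegal
(3,2): flips 2 -> legal
(3,5): flips 1 -> legal
(3,6): no bracket -> illegal
(3,7): flips 1 -> legal
(5,3): no bracket -> illegal
(5,5): no bracket -> illegal
(6,3): flips 1 -> legal
(6,4): flips 2 -> legal
(6,5): flips 1 -> legal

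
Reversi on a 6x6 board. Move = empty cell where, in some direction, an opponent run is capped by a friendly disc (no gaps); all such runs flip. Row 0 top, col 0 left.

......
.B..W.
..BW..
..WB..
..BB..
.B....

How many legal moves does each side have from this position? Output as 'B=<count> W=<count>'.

-- B to move --
(0,3): no bracket -> illegal
(0,4): no bracket -> illegal
(0,5): no bracket -> illegal
(1,2): no bracket -> illegal
(1,3): flips 1 -> legal
(1,5): no bracket -> illegal
(2,1): flips 1 -> legal
(2,4): flips 1 -> legal
(2,5): no bracket -> illegal
(3,1): flips 1 -> legal
(3,4): no bracket -> illegal
(4,1): no bracket -> illegal
B mobility = 4
-- W to move --
(0,0): no bracket -> illegal
(0,1): no bracket -> illegal
(0,2): no bracket -> illegal
(1,0): no bracket -> illegal
(1,2): flips 1 -> legal
(1,3): no bracket -> illegal
(2,0): no bracket -> illegal
(2,1): flips 1 -> legal
(2,4): no bracket -> illegal
(3,1): no bracket -> illegal
(3,4): flips 1 -> legal
(4,0): no bracket -> illegal
(4,1): no bracket -> illegal
(4,4): no bracket -> illegal
(5,0): no bracket -> illegal
(5,2): flips 1 -> legal
(5,3): flips 2 -> legal
(5,4): flips 1 -> legal
W mobility = 6

Answer: B=4 W=6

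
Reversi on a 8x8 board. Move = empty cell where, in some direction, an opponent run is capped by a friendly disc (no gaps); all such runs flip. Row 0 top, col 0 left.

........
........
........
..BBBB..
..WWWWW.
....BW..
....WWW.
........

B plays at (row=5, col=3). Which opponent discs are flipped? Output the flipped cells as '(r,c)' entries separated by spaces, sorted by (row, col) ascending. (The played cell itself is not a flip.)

Answer: (4,3) (4,4)

Derivation:
Dir NW: opp run (4,2), next='.' -> no flip
Dir N: opp run (4,3) capped by B -> flip
Dir NE: opp run (4,4) capped by B -> flip
Dir W: first cell '.' (not opp) -> no flip
Dir E: first cell 'B' (not opp) -> no flip
Dir SW: first cell '.' (not opp) -> no flip
Dir S: first cell '.' (not opp) -> no flip
Dir SE: opp run (6,4), next='.' -> no flip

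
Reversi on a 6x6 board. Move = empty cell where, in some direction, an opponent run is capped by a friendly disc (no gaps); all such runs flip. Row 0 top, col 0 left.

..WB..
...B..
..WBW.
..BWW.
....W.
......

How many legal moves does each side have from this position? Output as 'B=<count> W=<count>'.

Answer: B=8 W=4

Derivation:
-- B to move --
(0,1): flips 1 -> legal
(1,1): no bracket -> illegal
(1,2): flips 1 -> legal
(1,4): no bracket -> illegal
(1,5): no bracket -> illegal
(2,1): flips 1 -> legal
(2,5): flips 1 -> legal
(3,1): flips 1 -> legal
(3,5): flips 3 -> legal
(4,2): no bracket -> illegal
(4,3): flips 1 -> legal
(4,5): flips 1 -> legal
(5,3): no bracket -> illegal
(5,4): no bracket -> illegal
(5,5): no bracket -> illegal
B mobility = 8
-- W to move --
(0,4): flips 2 -> legal
(1,2): flips 1 -> legal
(1,4): no bracket -> illegal
(2,1): no bracket -> illegal
(3,1): flips 1 -> legal
(4,1): no bracket -> illegal
(4,2): flips 1 -> legal
(4,3): no bracket -> illegal
W mobility = 4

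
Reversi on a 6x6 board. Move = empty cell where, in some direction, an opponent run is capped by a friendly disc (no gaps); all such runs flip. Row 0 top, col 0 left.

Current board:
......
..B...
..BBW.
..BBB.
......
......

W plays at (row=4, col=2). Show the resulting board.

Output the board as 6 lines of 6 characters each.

Answer: ......
..B...
..BBW.
..BWB.
..W...
......

Derivation:
Place W at (4,2); scan 8 dirs for brackets.
Dir NW: first cell '.' (not opp) -> no flip
Dir N: opp run (3,2) (2,2) (1,2), next='.' -> no flip
Dir NE: opp run (3,3) capped by W -> flip
Dir W: first cell '.' (not opp) -> no flip
Dir E: first cell '.' (not opp) -> no flip
Dir SW: first cell '.' (not opp) -> no flip
Dir S: first cell '.' (not opp) -> no flip
Dir SE: first cell '.' (not opp) -> no flip
All flips: (3,3)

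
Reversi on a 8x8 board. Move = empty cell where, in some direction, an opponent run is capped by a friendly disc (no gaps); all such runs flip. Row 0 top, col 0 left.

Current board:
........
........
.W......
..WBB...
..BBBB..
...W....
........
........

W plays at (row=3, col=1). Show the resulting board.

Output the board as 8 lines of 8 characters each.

Answer: ........
........
.W......
.WWBB...
..WBBB..
...W....
........
........

Derivation:
Place W at (3,1); scan 8 dirs for brackets.
Dir NW: first cell '.' (not opp) -> no flip
Dir N: first cell 'W' (not opp) -> no flip
Dir NE: first cell '.' (not opp) -> no flip
Dir W: first cell '.' (not opp) -> no flip
Dir E: first cell 'W' (not opp) -> no flip
Dir SW: first cell '.' (not opp) -> no flip
Dir S: first cell '.' (not opp) -> no flip
Dir SE: opp run (4,2) capped by W -> flip
All flips: (4,2)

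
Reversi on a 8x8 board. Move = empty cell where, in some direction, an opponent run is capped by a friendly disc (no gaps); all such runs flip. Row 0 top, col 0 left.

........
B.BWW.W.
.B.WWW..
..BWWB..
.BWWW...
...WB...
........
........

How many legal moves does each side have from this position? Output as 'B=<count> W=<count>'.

-- B to move --
(0,2): flips 2 -> legal
(0,3): no bracket -> illegal
(0,4): flips 4 -> legal
(0,5): flips 2 -> legal
(0,6): no bracket -> illegal
(0,7): no bracket -> illegal
(1,5): flips 3 -> legal
(1,7): no bracket -> illegal
(2,2): no bracket -> illegal
(2,6): no bracket -> illegal
(2,7): no bracket -> illegal
(3,1): no bracket -> illegal
(3,6): no bracket -> illegal
(4,5): flips 5 -> legal
(5,1): no bracket -> illegal
(5,2): flips 2 -> legal
(5,5): no bracket -> illegal
(6,2): flips 2 -> legal
(6,3): no bracket -> illegal
(6,4): no bracket -> illegal
B mobility = 7
-- W to move --
(0,0): no bracket -> illegal
(0,1): flips 1 -> legal
(0,2): no bracket -> illegal
(0,3): no bracket -> illegal
(1,1): flips 1 -> legal
(2,0): no bracket -> illegal
(2,2): flips 1 -> legal
(2,6): flips 1 -> legal
(3,0): no bracket -> illegal
(3,1): flips 1 -> legal
(3,6): flips 1 -> legal
(4,0): flips 1 -> legal
(4,5): flips 1 -> legal
(4,6): flips 1 -> legal
(5,0): flips 2 -> legal
(5,1): no bracket -> illegal
(5,2): no bracket -> illegal
(5,5): flips 1 -> legal
(6,3): no bracket -> illegal
(6,4): flips 1 -> legal
(6,5): flips 1 -> legal
W mobility = 13

Answer: B=7 W=13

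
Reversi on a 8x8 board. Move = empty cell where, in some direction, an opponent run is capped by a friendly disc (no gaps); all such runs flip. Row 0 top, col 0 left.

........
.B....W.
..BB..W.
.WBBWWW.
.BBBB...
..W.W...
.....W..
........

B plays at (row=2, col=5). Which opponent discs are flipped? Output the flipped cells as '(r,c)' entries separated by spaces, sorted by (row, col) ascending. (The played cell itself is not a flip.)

Answer: (3,4)

Derivation:
Dir NW: first cell '.' (not opp) -> no flip
Dir N: first cell '.' (not opp) -> no flip
Dir NE: opp run (1,6), next='.' -> no flip
Dir W: first cell '.' (not opp) -> no flip
Dir E: opp run (2,6), next='.' -> no flip
Dir SW: opp run (3,4) capped by B -> flip
Dir S: opp run (3,5), next='.' -> no flip
Dir SE: opp run (3,6), next='.' -> no flip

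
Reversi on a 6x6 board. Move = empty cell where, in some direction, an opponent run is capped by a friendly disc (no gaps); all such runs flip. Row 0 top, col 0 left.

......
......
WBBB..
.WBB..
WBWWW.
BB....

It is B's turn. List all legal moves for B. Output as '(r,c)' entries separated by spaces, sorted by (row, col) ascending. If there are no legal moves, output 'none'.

(1,0): no bracket -> illegal
(1,1): no bracket -> illegal
(3,0): flips 2 -> legal
(3,4): no bracket -> illegal
(3,5): no bracket -> illegal
(4,5): flips 3 -> legal
(5,2): flips 1 -> legal
(5,3): flips 1 -> legal
(5,4): flips 1 -> legal
(5,5): flips 1 -> legal

Answer: (3,0) (4,5) (5,2) (5,3) (5,4) (5,5)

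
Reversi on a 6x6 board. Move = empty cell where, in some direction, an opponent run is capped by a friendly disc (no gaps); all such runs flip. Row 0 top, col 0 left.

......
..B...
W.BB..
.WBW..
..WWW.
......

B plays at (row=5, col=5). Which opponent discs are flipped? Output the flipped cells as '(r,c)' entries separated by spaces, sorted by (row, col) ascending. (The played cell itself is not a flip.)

Answer: (3,3) (4,4)

Derivation:
Dir NW: opp run (4,4) (3,3) capped by B -> flip
Dir N: first cell '.' (not opp) -> no flip
Dir NE: edge -> no flip
Dir W: first cell '.' (not opp) -> no flip
Dir E: edge -> no flip
Dir SW: edge -> no flip
Dir S: edge -> no flip
Dir SE: edge -> no flip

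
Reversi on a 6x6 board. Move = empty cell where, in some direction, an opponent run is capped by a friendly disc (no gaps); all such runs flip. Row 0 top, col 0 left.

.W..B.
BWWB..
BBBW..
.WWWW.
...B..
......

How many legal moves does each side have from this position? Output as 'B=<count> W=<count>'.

-- B to move --
(0,0): flips 1 -> legal
(0,2): flips 2 -> legal
(0,3): flips 1 -> legal
(1,4): no bracket -> illegal
(2,4): flips 1 -> legal
(2,5): flips 1 -> legal
(3,0): no bracket -> illegal
(3,5): no bracket -> illegal
(4,0): flips 1 -> legal
(4,1): flips 1 -> legal
(4,2): flips 2 -> legal
(4,4): flips 1 -> legal
(4,5): no bracket -> illegal
B mobility = 9
-- W to move --
(0,0): no bracket -> illegal
(0,2): no bracket -> illegal
(0,3): flips 1 -> legal
(0,5): no bracket -> illegal
(1,4): flips 1 -> legal
(1,5): no bracket -> illegal
(2,4): no bracket -> illegal
(3,0): flips 1 -> legal
(4,2): no bracket -> illegal
(4,4): no bracket -> illegal
(5,2): flips 1 -> legal
(5,3): flips 1 -> legal
(5,4): flips 1 -> legal
W mobility = 6

Answer: B=9 W=6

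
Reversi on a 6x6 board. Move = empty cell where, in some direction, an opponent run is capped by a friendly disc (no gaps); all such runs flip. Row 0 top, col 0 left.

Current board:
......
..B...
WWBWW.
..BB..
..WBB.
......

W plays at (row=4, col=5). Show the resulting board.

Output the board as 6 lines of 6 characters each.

Answer: ......
..B...
WWBWW.
..BB..
..WWWW
......

Derivation:
Place W at (4,5); scan 8 dirs for brackets.
Dir NW: first cell '.' (not opp) -> no flip
Dir N: first cell '.' (not opp) -> no flip
Dir NE: edge -> no flip
Dir W: opp run (4,4) (4,3) capped by W -> flip
Dir E: edge -> no flip
Dir SW: first cell '.' (not opp) -> no flip
Dir S: first cell '.' (not opp) -> no flip
Dir SE: edge -> no flip
All flips: (4,3) (4,4)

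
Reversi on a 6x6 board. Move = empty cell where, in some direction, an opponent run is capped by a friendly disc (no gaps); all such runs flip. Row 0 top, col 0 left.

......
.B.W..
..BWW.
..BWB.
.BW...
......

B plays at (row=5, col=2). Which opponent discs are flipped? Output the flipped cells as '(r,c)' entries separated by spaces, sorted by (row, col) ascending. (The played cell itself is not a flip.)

Dir NW: first cell 'B' (not opp) -> no flip
Dir N: opp run (4,2) capped by B -> flip
Dir NE: first cell '.' (not opp) -> no flip
Dir W: first cell '.' (not opp) -> no flip
Dir E: first cell '.' (not opp) -> no flip
Dir SW: edge -> no flip
Dir S: edge -> no flip
Dir SE: edge -> no flip

Answer: (4,2)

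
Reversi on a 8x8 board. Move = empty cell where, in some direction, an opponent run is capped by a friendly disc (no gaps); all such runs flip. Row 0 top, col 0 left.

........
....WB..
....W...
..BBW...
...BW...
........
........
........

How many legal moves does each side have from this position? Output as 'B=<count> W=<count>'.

-- B to move --
(0,3): no bracket -> illegal
(0,4): no bracket -> illegal
(0,5): no bracket -> illegal
(1,3): flips 1 -> legal
(2,3): no bracket -> illegal
(2,5): flips 1 -> legal
(3,5): flips 1 -> legal
(4,5): flips 1 -> legal
(5,3): no bracket -> illegal
(5,4): no bracket -> illegal
(5,5): flips 1 -> legal
B mobility = 5
-- W to move --
(0,4): no bracket -> illegal
(0,5): no bracket -> illegal
(0,6): flips 1 -> legal
(1,6): flips 1 -> legal
(2,1): no bracket -> illegal
(2,2): flips 1 -> legal
(2,3): no bracket -> illegal
(2,5): no bracket -> illegal
(2,6): no bracket -> illegal
(3,1): flips 2 -> legal
(4,1): no bracket -> illegal
(4,2): flips 2 -> legal
(5,2): flips 1 -> legal
(5,3): no bracket -> illegal
(5,4): no bracket -> illegal
W mobility = 6

Answer: B=5 W=6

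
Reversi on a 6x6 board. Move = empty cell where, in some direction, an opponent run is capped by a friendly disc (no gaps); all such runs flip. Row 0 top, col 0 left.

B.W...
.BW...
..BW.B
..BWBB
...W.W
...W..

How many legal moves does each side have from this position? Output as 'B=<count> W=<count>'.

Answer: B=8 W=7

Derivation:
-- B to move --
(0,1): flips 2 -> legal
(0,3): no bracket -> illegal
(1,3): flips 1 -> legal
(1,4): flips 1 -> legal
(2,1): no bracket -> illegal
(2,4): flips 1 -> legal
(4,2): no bracket -> illegal
(4,4): flips 1 -> legal
(5,2): flips 1 -> legal
(5,4): flips 1 -> legal
(5,5): flips 1 -> legal
B mobility = 8
-- W to move --
(0,1): no bracket -> illegal
(1,0): flips 1 -> legal
(1,3): no bracket -> illegal
(1,4): no bracket -> illegal
(1,5): flips 2 -> legal
(2,0): flips 1 -> legal
(2,1): flips 2 -> legal
(2,4): no bracket -> illegal
(3,1): flips 1 -> legal
(4,1): flips 1 -> legal
(4,2): flips 2 -> legal
(4,4): no bracket -> illegal
W mobility = 7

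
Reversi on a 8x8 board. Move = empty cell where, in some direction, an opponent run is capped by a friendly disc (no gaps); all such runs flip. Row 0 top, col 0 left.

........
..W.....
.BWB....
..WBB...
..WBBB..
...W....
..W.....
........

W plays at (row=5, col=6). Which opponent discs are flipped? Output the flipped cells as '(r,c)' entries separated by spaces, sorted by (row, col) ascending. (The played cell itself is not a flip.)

Dir NW: opp run (4,5) (3,4) (2,3) capped by W -> flip
Dir N: first cell '.' (not opp) -> no flip
Dir NE: first cell '.' (not opp) -> no flip
Dir W: first cell '.' (not opp) -> no flip
Dir E: first cell '.' (not opp) -> no flip
Dir SW: first cell '.' (not opp) -> no flip
Dir S: first cell '.' (not opp) -> no flip
Dir SE: first cell '.' (not opp) -> no flip

Answer: (2,3) (3,4) (4,5)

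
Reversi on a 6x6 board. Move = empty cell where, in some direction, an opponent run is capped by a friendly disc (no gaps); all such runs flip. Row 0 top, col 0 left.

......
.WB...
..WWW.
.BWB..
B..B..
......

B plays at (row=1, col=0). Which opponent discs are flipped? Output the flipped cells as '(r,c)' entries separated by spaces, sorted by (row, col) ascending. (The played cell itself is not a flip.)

Answer: (1,1)

Derivation:
Dir NW: edge -> no flip
Dir N: first cell '.' (not opp) -> no flip
Dir NE: first cell '.' (not opp) -> no flip
Dir W: edge -> no flip
Dir E: opp run (1,1) capped by B -> flip
Dir SW: edge -> no flip
Dir S: first cell '.' (not opp) -> no flip
Dir SE: first cell '.' (not opp) -> no flip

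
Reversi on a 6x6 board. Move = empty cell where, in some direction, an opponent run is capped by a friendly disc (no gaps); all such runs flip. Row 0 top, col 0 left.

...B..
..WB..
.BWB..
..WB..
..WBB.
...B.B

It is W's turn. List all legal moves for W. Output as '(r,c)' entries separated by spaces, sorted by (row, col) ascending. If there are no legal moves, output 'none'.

(0,2): no bracket -> illegal
(0,4): flips 1 -> legal
(1,0): flips 1 -> legal
(1,1): no bracket -> illegal
(1,4): flips 2 -> legal
(2,0): flips 1 -> legal
(2,4): flips 2 -> legal
(3,0): flips 1 -> legal
(3,1): no bracket -> illegal
(3,4): flips 2 -> legal
(3,5): no bracket -> illegal
(4,5): flips 2 -> legal
(5,2): no bracket -> illegal
(5,4): flips 1 -> legal

Answer: (0,4) (1,0) (1,4) (2,0) (2,4) (3,0) (3,4) (4,5) (5,4)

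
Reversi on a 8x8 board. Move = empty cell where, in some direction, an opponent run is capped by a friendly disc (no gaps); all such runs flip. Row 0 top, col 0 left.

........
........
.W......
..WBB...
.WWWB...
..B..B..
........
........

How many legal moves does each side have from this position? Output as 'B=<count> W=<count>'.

-- B to move --
(1,0): no bracket -> illegal
(1,1): no bracket -> illegal
(1,2): no bracket -> illegal
(2,0): no bracket -> illegal
(2,2): flips 2 -> legal
(2,3): no bracket -> illegal
(3,0): flips 1 -> legal
(3,1): flips 1 -> legal
(4,0): flips 3 -> legal
(5,0): no bracket -> illegal
(5,1): flips 1 -> legal
(5,3): flips 1 -> legal
(5,4): no bracket -> illegal
B mobility = 6
-- W to move --
(2,2): no bracket -> illegal
(2,3): flips 1 -> legal
(2,4): flips 1 -> legal
(2,5): flips 1 -> legal
(3,5): flips 2 -> legal
(4,5): flips 1 -> legal
(4,6): no bracket -> illegal
(5,1): no bracket -> illegal
(5,3): no bracket -> illegal
(5,4): no bracket -> illegal
(5,6): no bracket -> illegal
(6,1): flips 1 -> legal
(6,2): flips 1 -> legal
(6,3): flips 1 -> legal
(6,4): no bracket -> illegal
(6,5): no bracket -> illegal
(6,6): no bracket -> illegal
W mobility = 8

Answer: B=6 W=8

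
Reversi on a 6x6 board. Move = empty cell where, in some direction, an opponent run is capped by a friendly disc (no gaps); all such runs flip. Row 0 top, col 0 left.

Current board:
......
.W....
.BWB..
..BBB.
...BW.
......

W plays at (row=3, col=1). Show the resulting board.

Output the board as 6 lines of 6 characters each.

Place W at (3,1); scan 8 dirs for brackets.
Dir NW: first cell '.' (not opp) -> no flip
Dir N: opp run (2,1) capped by W -> flip
Dir NE: first cell 'W' (not opp) -> no flip
Dir W: first cell '.' (not opp) -> no flip
Dir E: opp run (3,2) (3,3) (3,4), next='.' -> no flip
Dir SW: first cell '.' (not opp) -> no flip
Dir S: first cell '.' (not opp) -> no flip
Dir SE: first cell '.' (not opp) -> no flip
All flips: (2,1)

Answer: ......
.W....
.WWB..
.WBBB.
...BW.
......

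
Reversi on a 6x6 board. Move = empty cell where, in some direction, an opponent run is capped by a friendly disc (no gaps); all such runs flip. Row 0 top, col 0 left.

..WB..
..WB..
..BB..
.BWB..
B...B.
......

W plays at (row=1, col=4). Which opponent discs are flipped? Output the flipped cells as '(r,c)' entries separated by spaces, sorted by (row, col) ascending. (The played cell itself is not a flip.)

Answer: (1,3) (2,3)

Derivation:
Dir NW: opp run (0,3), next=edge -> no flip
Dir N: first cell '.' (not opp) -> no flip
Dir NE: first cell '.' (not opp) -> no flip
Dir W: opp run (1,3) capped by W -> flip
Dir E: first cell '.' (not opp) -> no flip
Dir SW: opp run (2,3) capped by W -> flip
Dir S: first cell '.' (not opp) -> no flip
Dir SE: first cell '.' (not opp) -> no flip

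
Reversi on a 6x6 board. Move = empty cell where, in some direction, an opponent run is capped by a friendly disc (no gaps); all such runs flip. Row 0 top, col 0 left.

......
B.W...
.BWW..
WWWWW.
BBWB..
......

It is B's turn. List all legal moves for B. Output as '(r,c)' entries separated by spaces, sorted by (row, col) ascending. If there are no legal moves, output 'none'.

(0,1): no bracket -> illegal
(0,2): no bracket -> illegal
(0,3): flips 1 -> legal
(1,1): no bracket -> illegal
(1,3): flips 4 -> legal
(1,4): flips 2 -> legal
(2,0): flips 1 -> legal
(2,4): flips 2 -> legal
(2,5): flips 1 -> legal
(3,5): no bracket -> illegal
(4,4): no bracket -> illegal
(4,5): no bracket -> illegal
(5,1): no bracket -> illegal
(5,2): no bracket -> illegal
(5,3): no bracket -> illegal

Answer: (0,3) (1,3) (1,4) (2,0) (2,4) (2,5)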